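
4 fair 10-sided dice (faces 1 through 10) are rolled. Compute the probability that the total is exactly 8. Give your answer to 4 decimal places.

0.0035

There are 10^4 = 10000 equally likely outcomes.
The number of ordered 4-tuples from {1,…,10} summing to 8 is 35.
P(sum = 8) = 35/10000 = 7/2000 ≈ 0.0035.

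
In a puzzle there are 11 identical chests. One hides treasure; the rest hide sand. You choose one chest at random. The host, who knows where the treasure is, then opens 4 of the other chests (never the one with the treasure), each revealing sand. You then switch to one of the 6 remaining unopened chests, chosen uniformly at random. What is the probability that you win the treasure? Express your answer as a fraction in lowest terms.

Your original chest holds the treasure with probability 1/11, so the other 10 collectively hold it with probability 10/11.
The host can always find 4 empty chests to open, so the reveals don't change that 10/11; it is now spread over the 6 remaining unopened chests.
P(win by switching) = (10/11) · (1/6) = 5/33.

5/33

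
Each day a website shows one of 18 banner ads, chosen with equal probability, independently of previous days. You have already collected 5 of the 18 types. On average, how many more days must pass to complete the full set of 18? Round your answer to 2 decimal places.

57.24

Starting from 5 distinct types, each trial gives a new one with probability (18−i)/18 when i types are held, so the wait for the next new type is 18/(18−i).
E = 18/13 + 18/12 + 18/11 + 18/10 + 18/9 + 18/8 + 18/7 + 18/6 + 18/5 + 18/4 + 18/3 + 18/2 + 18/1 = 1145993/20020 ≈ 57.24.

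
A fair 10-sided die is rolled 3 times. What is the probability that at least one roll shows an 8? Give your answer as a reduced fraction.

271/1000

P(no roll shows an 8) = (9/10)^3 = 729/1000.
P(at least one) = 1 − 729/1000 = 271/1000.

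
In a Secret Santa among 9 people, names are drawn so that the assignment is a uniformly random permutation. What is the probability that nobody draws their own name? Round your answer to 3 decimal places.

0.368

This is the derangement probability: permutations of 9 with no fixed point.
D(9) = 9! · (1 − 1/1! + 1/2! − ··· + (−1)^9/9!) = 133496.
P = 133496/362880 = 16687/45360 ≈ 0.368.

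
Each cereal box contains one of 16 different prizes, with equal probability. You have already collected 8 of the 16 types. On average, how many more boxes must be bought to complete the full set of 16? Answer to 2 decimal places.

Starting from 8 distinct types, each trial gives a new one with probability (16−i)/16 when i types are held, so the wait for the next new type is 16/(16−i).
E = 16/8 + 16/7 + 16/6 + 16/5 + 16/4 + 16/3 + 16/2 + 16/1 = 1522/35 ≈ 43.49.

43.49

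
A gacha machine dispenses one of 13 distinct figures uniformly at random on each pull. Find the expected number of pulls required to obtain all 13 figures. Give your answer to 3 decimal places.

41.342

After i distinct types are collected, each trial gives a new one with probability (13−i)/13, so the expected wait for the next new type is 13/(13−i).
E = 13/13 + 13/12 + 13/11 + 13/10 + 13/9 + 13/8 + 13/7 + 13/6 + 13/5 + 13/4 + 13/3 + 13/2 + 13/1 = 1145993/27720 ≈ 41.342.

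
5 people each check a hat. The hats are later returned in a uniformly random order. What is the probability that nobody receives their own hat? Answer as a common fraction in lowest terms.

This is the derangement probability: permutations of 5 with no fixed point.
D(5) = 5! · (1 − 1/1! + 1/2! − ··· + (−1)^5/5!) = 44.
P = 44/120 = 11/30.

11/30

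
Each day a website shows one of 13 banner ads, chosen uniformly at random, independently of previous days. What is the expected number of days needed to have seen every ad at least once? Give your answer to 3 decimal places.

After i distinct types are collected, each trial gives a new one with probability (13−i)/13, so the expected wait for the next new type is 13/(13−i).
E = 13/13 + 13/12 + 13/11 + 13/10 + 13/9 + 13/8 + 13/7 + 13/6 + 13/5 + 13/4 + 13/3 + 13/2 + 13/1 = 1145993/27720 ≈ 41.342.

41.342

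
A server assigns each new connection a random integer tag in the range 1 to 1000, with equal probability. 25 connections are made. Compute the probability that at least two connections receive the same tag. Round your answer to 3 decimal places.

It's easier to compute the probability that all 25 are distinct.
P(all distinct) = 1000/1000 · 999/1000 · ··· · 976/1000 ≈ 0.739.
So the probability of at least one match is 1 − 0.739 = 0.261.

0.261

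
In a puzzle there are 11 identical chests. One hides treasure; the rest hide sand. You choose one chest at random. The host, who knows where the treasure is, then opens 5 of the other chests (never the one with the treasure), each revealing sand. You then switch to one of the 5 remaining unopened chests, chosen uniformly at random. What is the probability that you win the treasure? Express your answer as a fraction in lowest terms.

Your original chest holds the treasure with probability 1/11, so the other 10 collectively hold it with probability 10/11.
The host can always find 5 empty chests to open, so the reveals don't change that 10/11; it is now spread over the 5 remaining unopened chests.
P(win by switching) = (10/11) · (1/5) = 2/11.

2/11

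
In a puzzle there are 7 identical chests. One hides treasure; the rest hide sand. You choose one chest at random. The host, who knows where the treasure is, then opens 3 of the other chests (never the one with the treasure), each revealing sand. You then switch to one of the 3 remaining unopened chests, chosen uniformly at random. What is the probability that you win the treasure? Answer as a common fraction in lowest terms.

Your original chest holds the treasure with probability 1/7, so the other 6 collectively hold it with probability 6/7.
The host can always find 3 empty chests to open, so the reveals don't change that 6/7; it is now spread over the 3 remaining unopened chests.
P(win by switching) = (6/7) · (1/3) = 2/7.

2/7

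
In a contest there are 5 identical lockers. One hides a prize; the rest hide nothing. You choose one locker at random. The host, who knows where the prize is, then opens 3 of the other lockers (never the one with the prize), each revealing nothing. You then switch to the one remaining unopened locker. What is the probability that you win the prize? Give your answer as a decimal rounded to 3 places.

Your original locker holds the prize with probability 1/5, so the other 4 collectively hold it with probability 4/5.
The host can always find 3 empty lockers to open, so the reveals don't change that 4/5; it is now spread over the 1 remaining unopened locker.
P(win by switching) = (4/5) · (1/1) = 4/5 ≈ 0.800.

0.800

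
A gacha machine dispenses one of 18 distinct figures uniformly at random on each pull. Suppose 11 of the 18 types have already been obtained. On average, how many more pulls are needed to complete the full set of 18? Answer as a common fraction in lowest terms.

3267/70

Starting from 11 distinct types, each trial gives a new one with probability (18−i)/18 when i types are held, so the wait for the next new type is 18/(18−i).
E = 18/7 + 18/6 + 18/5 + 18/4 + 18/3 + 18/2 + 18/1 = 3267/70.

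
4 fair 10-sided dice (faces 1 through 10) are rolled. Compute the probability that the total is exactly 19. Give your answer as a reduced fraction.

37/625

There are 10^4 = 10000 equally likely outcomes.
The number of ordered 4-tuples from {1,…,10} summing to 19 is 592.
P(sum = 19) = 592/10000 = 37/625.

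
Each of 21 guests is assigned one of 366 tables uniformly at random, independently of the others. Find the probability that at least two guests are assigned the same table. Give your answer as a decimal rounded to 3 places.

It's easier to compute the probability that all 21 are distinct.
P(all distinct) = 366/366 · 365/366 · ··· · 346/366 ≈ 0.557.
So the probability of at least one match is 1 − 0.557 = 0.443.

0.443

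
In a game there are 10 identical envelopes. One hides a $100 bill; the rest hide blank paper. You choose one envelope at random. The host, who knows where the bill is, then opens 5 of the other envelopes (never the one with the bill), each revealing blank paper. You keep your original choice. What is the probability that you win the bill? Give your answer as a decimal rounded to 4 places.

The host can always open 5 empty envelopes regardless of your choice, so the reveals give no information about your original envelope.
P(win by staying) = 1/10 ≈ 0.1000.

0.1000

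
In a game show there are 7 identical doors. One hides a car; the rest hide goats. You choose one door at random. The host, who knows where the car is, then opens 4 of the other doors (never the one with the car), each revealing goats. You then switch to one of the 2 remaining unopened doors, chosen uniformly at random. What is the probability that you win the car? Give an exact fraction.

3/7

Your original door holds the car with probability 1/7, so the other 6 collectively hold it with probability 6/7.
The host can always find 4 empty doors to open, so the reveals don't change that 6/7; it is now spread over the 2 remaining unopened doors.
P(win by switching) = (6/7) · (1/2) = 3/7.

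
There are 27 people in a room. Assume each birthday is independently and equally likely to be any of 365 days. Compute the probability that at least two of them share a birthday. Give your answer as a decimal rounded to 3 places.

It's easier to compute the probability that all 27 are distinct.
P(all distinct) = 365/365 · 364/365 · ··· · 339/365 ≈ 0.373.
So the probability of at least one match is 1 − 0.373 = 0.627.

0.627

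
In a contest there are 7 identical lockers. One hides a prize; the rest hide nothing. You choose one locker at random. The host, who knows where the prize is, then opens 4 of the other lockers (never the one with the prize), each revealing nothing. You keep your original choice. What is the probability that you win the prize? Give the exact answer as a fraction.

1/7

The host can always open 4 empty lockers regardless of your choice, so the reveals give no information about your original locker.
P(win by staying) = 1/7.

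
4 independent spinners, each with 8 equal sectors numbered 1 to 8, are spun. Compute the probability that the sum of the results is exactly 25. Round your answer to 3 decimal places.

0.029

There are 8^4 = 4096 equally likely outcomes.
The number of ordered 4-tuples from {1,…,8} summing to 25 is 120.
P(sum = 25) = 120/4096 = 15/512 ≈ 0.029.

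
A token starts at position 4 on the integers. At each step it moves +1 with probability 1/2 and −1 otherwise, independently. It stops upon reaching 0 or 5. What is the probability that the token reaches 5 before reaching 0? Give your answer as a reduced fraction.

With a fair step, P(i) = ½P(i−1) + ½P(i+1) with P(0)=0, P(5)=1 has the linear solution P(i) = i/5.
P(4) = 4/5.

4/5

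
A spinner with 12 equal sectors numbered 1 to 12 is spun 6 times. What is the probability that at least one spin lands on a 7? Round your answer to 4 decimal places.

P(no spin lands on a 7) = (11/12)^6 ≈ 0.5933.
P(at least one) = 1 − 0.5933 = 0.4067.

0.4067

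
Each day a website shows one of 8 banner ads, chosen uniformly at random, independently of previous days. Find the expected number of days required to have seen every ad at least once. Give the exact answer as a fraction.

761/35

After i distinct types are collected, each trial gives a new one with probability (8−i)/8, so the expected wait for the next new type is 8/(8−i).
E = 8/8 + 8/7 + 8/6 + 8/5 + 8/4 + 8/3 + 8/2 + 8/1 = 761/35.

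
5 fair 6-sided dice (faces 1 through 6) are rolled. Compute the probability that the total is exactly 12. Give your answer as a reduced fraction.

There are 6^5 = 7776 equally likely outcomes.
The number of ordered 5-tuples from {1,…,6} summing to 12 is 305.
P(sum = 12) = 305/7776.

305/7776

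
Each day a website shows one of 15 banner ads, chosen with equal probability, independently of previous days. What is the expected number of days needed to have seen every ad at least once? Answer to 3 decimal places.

49.773

After i distinct types are collected, each trial gives a new one with probability (15−i)/15, so the expected wait for the next new type is 15/(15−i).
E = 15/15 + 15/14 + 15/13 + 15/12 + 15/11 + 15/10 + 15/9 + 15/8 + 15/7 + 15/6 + 15/5 + 15/4 + 15/3 + 15/2 + 15/1 = 1195757/24024 ≈ 49.773.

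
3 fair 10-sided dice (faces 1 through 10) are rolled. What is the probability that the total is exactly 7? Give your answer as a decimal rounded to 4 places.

There are 10^3 = 1000 equally likely outcomes.
The number of ordered 3-tuples from {1,…,10} summing to 7 is 15.
P(sum = 7) = 15/1000 = 3/200 ≈ 0.0150.

0.0150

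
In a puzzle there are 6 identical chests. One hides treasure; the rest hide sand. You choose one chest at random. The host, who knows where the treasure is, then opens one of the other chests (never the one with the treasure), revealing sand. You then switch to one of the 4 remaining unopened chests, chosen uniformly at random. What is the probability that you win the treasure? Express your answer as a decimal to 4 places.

Your original chest holds the treasure with probability 1/6, so the other 5 collectively hold it with probability 5/6.
The host can always find an empty chest to open, so this doesn't change that 5/6; it is now spread over the 4 remaining unopened chests.
P(win by switching) = (5/6) · (1/4) = 5/24 ≈ 0.2083.

0.2083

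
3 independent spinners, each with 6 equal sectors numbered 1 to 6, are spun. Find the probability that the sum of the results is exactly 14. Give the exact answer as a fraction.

5/72

There are 6^3 = 216 equally likely outcomes.
The number of ordered 3-tuples from {1,…,6} summing to 14 is 15.
P(sum = 14) = 15/216 = 5/72.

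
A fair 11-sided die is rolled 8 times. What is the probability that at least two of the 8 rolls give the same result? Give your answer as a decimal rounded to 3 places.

P(all 8 different) = 11/11 · 10/11 · ··· · 4/11 ≈ 0.031.
P(at least two equal) = 1 − 0.031 = 0.969.

0.969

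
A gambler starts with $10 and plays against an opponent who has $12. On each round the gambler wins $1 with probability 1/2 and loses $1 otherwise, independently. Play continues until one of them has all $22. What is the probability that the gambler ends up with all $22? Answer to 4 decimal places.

0.4545

With a fair step, P(i) = ½P(i−1) + ½P(i+1) with P(0)=0, P(22)=1 has the linear solution P(i) = i/22.
P(10) = 10/22 = 5/11 ≈ 0.4545.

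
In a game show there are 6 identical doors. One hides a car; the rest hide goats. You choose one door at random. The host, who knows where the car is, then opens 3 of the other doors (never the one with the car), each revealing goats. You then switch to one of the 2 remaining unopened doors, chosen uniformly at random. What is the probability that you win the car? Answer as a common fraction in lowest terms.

5/12

Your original door holds the car with probability 1/6, so the other 5 collectively hold it with probability 5/6.
The host can always find 3 empty doors to open, so the reveals don't change that 5/6; it is now spread over the 2 remaining unopened doors.
P(win by switching) = (5/6) · (1/2) = 5/12.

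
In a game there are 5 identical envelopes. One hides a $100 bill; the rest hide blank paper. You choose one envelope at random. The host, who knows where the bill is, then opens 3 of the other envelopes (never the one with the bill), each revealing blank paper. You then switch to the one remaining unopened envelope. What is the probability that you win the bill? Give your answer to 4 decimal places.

0.8000

Your original envelope holds the bill with probability 1/5, so the other 4 collectively hold it with probability 4/5.
The host can always find 3 empty envelopes to open, so the reveals don't change that 4/5; it is now spread over the 1 remaining unopened envelope.
P(win by switching) = (4/5) · (1/1) = 4/5 ≈ 0.8000.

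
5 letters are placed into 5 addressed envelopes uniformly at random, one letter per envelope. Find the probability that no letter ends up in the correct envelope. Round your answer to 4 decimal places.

This is the derangement probability: permutations of 5 with no fixed point.
D(5) = 5! · (1 − 1/1! + 1/2! − ··· + (−1)^5/5!) = 44.
P = 44/120 = 11/30 ≈ 0.3667.

0.3667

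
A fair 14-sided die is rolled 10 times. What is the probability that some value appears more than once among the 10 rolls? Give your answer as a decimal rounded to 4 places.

P(all 10 different) = 14/14 · 13/14 · ··· · 5/14 ≈ 0.0126.
P(at least two equal) = 1 − 0.0126 = 0.9874.

0.9874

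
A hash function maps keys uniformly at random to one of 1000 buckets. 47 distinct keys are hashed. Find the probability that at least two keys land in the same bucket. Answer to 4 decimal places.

0.6665

It's easier to compute the probability that all 47 are distinct.
P(all distinct) = 1000/1000 · 999/1000 · ··· · 954/1000 ≈ 0.3335.
So the probability of at least one match is 1 − 0.3335 = 0.6665.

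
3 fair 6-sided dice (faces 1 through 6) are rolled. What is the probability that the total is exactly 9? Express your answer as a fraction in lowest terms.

There are 6^3 = 216 equally likely outcomes.
The number of ordered 3-tuples from {1,…,6} summing to 9 is 25.
P(sum = 9) = 25/216.

25/216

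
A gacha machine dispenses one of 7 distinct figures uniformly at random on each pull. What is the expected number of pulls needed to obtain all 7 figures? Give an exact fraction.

After i distinct types are collected, each trial gives a new one with probability (7−i)/7, so the expected wait for the next new type is 7/(7−i).
E = 7/7 + 7/6 + 7/5 + 7/4 + 7/3 + 7/2 + 7/1 = 363/20.

363/20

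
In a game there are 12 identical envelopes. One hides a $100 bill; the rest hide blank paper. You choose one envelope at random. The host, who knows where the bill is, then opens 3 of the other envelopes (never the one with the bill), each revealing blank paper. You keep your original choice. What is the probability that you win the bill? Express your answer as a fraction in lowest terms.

The host can always open 3 empty envelopes regardless of your choice, so the reveals give no information about your original envelope.
P(win by staying) = 1/12.

1/12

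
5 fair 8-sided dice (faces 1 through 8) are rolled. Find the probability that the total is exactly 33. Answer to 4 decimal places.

0.0101

There are 8^5 = 32768 equally likely outcomes.
The number of ordered 5-tuples from {1,…,8} summing to 33 is 330.
P(sum = 33) = 330/32768 = 165/16384 ≈ 0.0101.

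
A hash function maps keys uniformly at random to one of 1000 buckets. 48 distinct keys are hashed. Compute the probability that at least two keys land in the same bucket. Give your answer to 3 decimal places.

0.682

It's easier to compute the probability that all 48 are distinct.
P(all distinct) = 1000/1000 · 999/1000 · ··· · 953/1000 ≈ 0.318.
So the probability of at least one match is 1 − 0.318 = 0.682.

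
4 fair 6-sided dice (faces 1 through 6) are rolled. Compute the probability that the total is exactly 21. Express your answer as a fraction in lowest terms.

5/324

There are 6^4 = 1296 equally likely outcomes.
The number of ordered 4-tuples from {1,…,6} summing to 21 is 20.
P(sum = 21) = 20/1296 = 5/324.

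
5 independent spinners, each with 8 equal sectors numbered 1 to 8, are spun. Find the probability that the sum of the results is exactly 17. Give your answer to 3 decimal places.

0.045

There are 8^5 = 32768 equally likely outcomes.
The number of ordered 5-tuples from {1,…,8} summing to 17 is 1470.
P(sum = 17) = 1470/32768 = 735/16384 ≈ 0.045.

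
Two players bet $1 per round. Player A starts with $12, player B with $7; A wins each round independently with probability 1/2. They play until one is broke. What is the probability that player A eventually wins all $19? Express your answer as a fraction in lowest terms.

12/19

With a fair step, P(i) = ½P(i−1) + ½P(i+1) with P(0)=0, P(19)=1 has the linear solution P(i) = i/19.
P(12) = 12/19.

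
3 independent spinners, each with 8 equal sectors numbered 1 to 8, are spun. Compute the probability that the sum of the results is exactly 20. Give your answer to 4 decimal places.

0.0293

There are 8^3 = 512 equally likely outcomes.
The number of ordered 3-tuples from {1,…,8} summing to 20 is 15.
P(sum = 20) = 15/512 ≈ 0.0293.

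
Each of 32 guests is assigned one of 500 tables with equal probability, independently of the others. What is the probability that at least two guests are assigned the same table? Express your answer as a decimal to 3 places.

0.637

It's easier to compute the probability that all 32 are distinct.
P(all distinct) = 500/500 · 499/500 · ··· · 469/500 ≈ 0.363.
So the probability of at least one match is 1 − 0.363 = 0.637.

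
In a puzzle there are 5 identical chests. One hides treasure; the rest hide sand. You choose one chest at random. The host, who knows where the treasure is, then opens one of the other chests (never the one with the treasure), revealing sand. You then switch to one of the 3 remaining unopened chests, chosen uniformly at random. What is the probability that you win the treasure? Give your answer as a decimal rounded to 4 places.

Your original chest holds the treasure with probability 1/5, so the other 4 collectively hold it with probability 4/5.
The host can always find an empty chest to open, so this doesn't change that 4/5; it is now spread over the 3 remaining unopened chests.
P(win by switching) = (4/5) · (1/3) = 4/15 ≈ 0.2667.

0.2667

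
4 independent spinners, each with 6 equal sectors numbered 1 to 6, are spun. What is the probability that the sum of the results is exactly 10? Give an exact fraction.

5/81

There are 6^4 = 1296 equally likely outcomes.
The number of ordered 4-tuples from {1,…,6} summing to 10 is 80.
P(sum = 10) = 80/1296 = 5/81.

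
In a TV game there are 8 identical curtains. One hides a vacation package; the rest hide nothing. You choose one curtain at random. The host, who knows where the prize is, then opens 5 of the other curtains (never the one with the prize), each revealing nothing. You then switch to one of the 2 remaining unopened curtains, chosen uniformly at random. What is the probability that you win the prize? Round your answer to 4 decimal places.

0.4375

Your original curtain holds the prize with probability 1/8, so the other 7 collectively hold it with probability 7/8.
The host can always find 5 empty curtains to open, so the reveals don't change that 7/8; it is now spread over the 2 remaining unopened curtains.
P(win by switching) = (7/8) · (1/2) = 7/16 ≈ 0.4375.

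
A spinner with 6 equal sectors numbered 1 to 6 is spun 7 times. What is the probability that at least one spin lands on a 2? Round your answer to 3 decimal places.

P(no spin lands on a 2) = (5/6)^7 ≈ 0.279.
P(at least one) = 1 − 0.279 = 0.721.

0.721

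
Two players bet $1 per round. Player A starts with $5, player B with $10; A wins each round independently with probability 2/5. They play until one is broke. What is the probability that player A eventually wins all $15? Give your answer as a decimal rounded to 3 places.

0.015

Let r = q/p = (3/5)/(2/5) = 3/2. The recurrence P(i) = p·P(i+1) + q·P(i−1) with P(0)=0, P(15)=1 gives P(i) = (1 − r^i)/(1 − r^15).
P(5) = (1 − (3/2)^5) / (1 − (3/2)^15) = 1024/67849 ≈ 0.015.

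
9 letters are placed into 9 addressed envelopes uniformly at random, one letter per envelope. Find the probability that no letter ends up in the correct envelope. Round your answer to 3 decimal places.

0.368

This is the derangement probability: permutations of 9 with no fixed point.
D(9) = 9! · (1 − 1/1! + 1/2! − ··· + (−1)^9/9!) = 133496.
P = 133496/362880 = 16687/45360 ≈ 0.368.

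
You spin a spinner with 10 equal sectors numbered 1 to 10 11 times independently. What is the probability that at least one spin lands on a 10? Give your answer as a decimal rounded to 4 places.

P(no spin lands on a 10) = (9/10)^11 ≈ 0.3138.
P(at least one) = 1 − 0.3138 = 0.6862.

0.6862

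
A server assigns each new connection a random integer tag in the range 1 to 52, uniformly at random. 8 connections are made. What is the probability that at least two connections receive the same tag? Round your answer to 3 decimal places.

It's easier to compute the probability that all 8 are distinct.
P(all distinct) = 52/52 · 51/52 · ··· · 45/52 ≈ 0.568.
So the probability of at least one match is 1 − 0.568 = 0.432.

0.432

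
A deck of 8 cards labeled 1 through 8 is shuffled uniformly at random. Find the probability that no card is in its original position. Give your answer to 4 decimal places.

0.3679

This is the derangement probability: permutations of 8 with no fixed point.
D(8) = 8! · (1 − 1/1! + 1/2! − ··· + (−1)^8/8!) = 14833.
P = 14833/40320 = 2119/5760 ≈ 0.3679.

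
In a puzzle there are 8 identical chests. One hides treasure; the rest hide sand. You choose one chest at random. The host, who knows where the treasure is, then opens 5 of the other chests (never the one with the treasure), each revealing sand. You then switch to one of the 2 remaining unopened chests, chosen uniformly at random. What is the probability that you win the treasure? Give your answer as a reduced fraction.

Your original chest holds the treasure with probability 1/8, so the other 7 collectively hold it with probability 7/8.
The host can always find 5 empty chests to open, so the reveals don't change that 7/8; it is now spread over the 2 remaining unopened chests.
P(win by switching) = (7/8) · (1/2) = 7/16.

7/16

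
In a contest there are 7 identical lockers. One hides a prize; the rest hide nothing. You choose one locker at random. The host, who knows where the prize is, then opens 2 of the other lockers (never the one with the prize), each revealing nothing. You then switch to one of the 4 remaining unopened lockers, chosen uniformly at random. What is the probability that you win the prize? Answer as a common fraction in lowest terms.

Your original locker holds the prize with probability 1/7, so the other 6 collectively hold it with probability 6/7.
The host can always find 2 empty lockers to open, so the reveals don't change that 6/7; it is now spread over the 4 remaining unopened lockers.
P(win by switching) = (6/7) · (1/4) = 3/14.

3/14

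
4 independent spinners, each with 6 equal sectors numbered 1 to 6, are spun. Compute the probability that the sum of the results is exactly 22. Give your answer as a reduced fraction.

There are 6^4 = 1296 equally likely outcomes.
The number of ordered 4-tuples from {1,…,6} summing to 22 is 10.
P(sum = 22) = 10/1296 = 5/648.

5/648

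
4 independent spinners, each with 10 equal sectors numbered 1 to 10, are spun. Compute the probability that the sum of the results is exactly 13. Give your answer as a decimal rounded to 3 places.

There are 10^4 = 10000 equally likely outcomes.
The number of ordered 4-tuples from {1,…,10} summing to 13 is 220.
P(sum = 13) = 220/10000 = 11/500 ≈ 0.022.

0.022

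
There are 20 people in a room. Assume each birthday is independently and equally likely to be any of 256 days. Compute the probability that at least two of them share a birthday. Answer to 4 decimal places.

0.5332

It's easier to compute the probability that all 20 are distinct.
P(all distinct) = 256/256 · 255/256 · ··· · 237/256 ≈ 0.4668.
So the probability of at least one match is 1 − 0.4668 = 0.5332.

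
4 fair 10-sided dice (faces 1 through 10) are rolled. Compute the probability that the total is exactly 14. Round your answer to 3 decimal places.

There are 10^4 = 10000 equally likely outcomes.
The number of ordered 4-tuples from {1,…,10} summing to 14 is 282.
P(sum = 14) = 282/10000 = 141/5000 ≈ 0.028.

0.028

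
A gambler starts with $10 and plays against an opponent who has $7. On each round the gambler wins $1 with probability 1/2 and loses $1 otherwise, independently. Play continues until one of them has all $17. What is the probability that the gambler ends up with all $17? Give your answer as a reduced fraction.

With a fair step, P(i) = ½P(i−1) + ½P(i+1) with P(0)=0, P(17)=1 has the linear solution P(i) = i/17.
P(10) = 10/17.

10/17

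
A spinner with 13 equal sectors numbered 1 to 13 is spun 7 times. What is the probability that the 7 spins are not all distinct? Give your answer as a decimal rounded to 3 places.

P(all 7 different) = 13/13 · 12/13 · ··· · 7/13 ≈ 0.138.
P(at least two equal) = 1 − 0.138 = 0.862.

0.862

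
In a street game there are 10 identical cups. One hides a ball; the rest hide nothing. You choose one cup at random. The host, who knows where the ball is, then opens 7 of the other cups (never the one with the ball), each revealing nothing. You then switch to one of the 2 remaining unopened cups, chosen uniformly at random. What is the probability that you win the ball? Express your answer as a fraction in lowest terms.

Your original cup holds the ball with probability 1/10, so the other 9 collectively hold it with probability 9/10.
The host can always find 7 empty cups to open, so the reveals don't change that 9/10; it is now spread over the 2 remaining unopened cups.
P(win by switching) = (9/10) · (1/2) = 9/20.

9/20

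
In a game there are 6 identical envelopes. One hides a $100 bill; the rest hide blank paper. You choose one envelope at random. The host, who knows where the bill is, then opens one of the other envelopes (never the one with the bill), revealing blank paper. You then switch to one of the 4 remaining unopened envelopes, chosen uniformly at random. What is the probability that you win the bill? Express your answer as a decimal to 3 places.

0.208

Your original envelope holds the bill with probability 1/6, so the other 5 collectively hold it with probability 5/6.
The host can always find an empty envelope to open, so this doesn't change that 5/6; it is now spread over the 4 remaining unopened envelopes.
P(win by switching) = (5/6) · (1/4) = 5/24 ≈ 0.208.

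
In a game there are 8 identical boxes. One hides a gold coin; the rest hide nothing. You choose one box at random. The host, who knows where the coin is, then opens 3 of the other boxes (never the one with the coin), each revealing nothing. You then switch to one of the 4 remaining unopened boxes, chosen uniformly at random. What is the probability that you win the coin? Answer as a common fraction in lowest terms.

Your original box holds the coin with probability 1/8, so the other 7 collectively hold it with probability 7/8.
The host can always find 3 empty boxes to open, so the reveals don't change that 7/8; it is now spread over the 4 remaining unopened boxes.
P(win by switching) = (7/8) · (1/4) = 7/32.

7/32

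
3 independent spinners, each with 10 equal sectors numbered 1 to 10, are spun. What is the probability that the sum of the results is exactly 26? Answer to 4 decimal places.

There are 10^3 = 1000 equally likely outcomes.
The number of ordered 3-tuples from {1,…,10} summing to 26 is 15.
P(sum = 26) = 15/1000 = 3/200 ≈ 0.0150.

0.0150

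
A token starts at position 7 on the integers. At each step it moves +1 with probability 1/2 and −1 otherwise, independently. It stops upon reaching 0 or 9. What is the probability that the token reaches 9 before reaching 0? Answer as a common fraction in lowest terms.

7/9

With a fair step, P(i) = ½P(i−1) + ½P(i+1) with P(0)=0, P(9)=1 has the linear solution P(i) = i/9.
P(7) = 7/9.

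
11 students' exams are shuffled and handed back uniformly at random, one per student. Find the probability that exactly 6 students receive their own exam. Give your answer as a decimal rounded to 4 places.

Choose which 6 of the 11 are fixed: C(11,6) = 462 ways.
The remaining 5 must have no fixed point: D(5) = 44.
P = 462·44/39916800 = 11/21600 ≈ 0.0005.

0.0005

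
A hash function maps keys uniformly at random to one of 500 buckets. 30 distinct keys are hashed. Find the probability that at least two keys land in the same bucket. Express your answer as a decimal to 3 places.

It's easier to compute the probability that all 30 are distinct.
P(all distinct) = 500/500 · 499/500 · ··· · 471/500 ≈ 0.412.
So the probability of at least one match is 1 − 0.412 = 0.588.

0.588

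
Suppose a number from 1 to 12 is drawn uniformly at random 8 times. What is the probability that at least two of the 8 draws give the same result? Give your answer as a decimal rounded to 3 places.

0.954

P(all 8 different) = 12/12 · 11/12 · ··· · 5/12 ≈ 0.046.
P(at least two equal) = 1 − 0.046 = 0.954.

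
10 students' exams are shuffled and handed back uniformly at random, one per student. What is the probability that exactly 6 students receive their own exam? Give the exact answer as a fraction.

1/1920

Choose which 6 of the 10 are fixed: C(10,6) = 210 ways.
The remaining 4 must have no fixed point: D(4) = 9.
P = 210·9/3628800 = 1/1920.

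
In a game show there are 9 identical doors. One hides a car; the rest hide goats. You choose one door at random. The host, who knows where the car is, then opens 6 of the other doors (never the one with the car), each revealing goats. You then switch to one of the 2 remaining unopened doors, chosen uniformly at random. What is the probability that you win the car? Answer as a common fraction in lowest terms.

4/9

Your original door holds the car with probability 1/9, so the other 8 collectively hold it with probability 8/9.
The host can always find 6 empty doors to open, so the reveals don't change that 8/9; it is now spread over the 2 remaining unopened doors.
P(win by switching) = (8/9) · (1/2) = 4/9.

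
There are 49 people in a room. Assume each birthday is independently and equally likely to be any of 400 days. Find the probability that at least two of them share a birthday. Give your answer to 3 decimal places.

0.953

It's easier to compute the probability that all 49 are distinct.
P(all distinct) = 400/400 · 399/400 · ··· · 352/400 ≈ 0.047.
So the probability of at least one match is 1 − 0.047 = 0.953.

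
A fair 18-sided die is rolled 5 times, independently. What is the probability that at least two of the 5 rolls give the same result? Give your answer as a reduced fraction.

P(all 5 different) = 18/18 · 17/18 · ··· · 14/18 = 1190/2187.
P(at least two equal) = 1 − 1190/2187 = 997/2187.

997/2187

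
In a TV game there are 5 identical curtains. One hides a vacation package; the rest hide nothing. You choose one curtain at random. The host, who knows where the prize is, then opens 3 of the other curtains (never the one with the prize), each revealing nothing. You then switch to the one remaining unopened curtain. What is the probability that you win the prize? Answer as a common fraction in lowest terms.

4/5

Your original curtain holds the prize with probability 1/5, so the other 4 collectively hold it with probability 4/5.
The host can always find 3 empty curtains to open, so the reveals don't change that 4/5; it is now spread over the 1 remaining unopened curtain.
P(win by switching) = (4/5) · (1/1) = 4/5.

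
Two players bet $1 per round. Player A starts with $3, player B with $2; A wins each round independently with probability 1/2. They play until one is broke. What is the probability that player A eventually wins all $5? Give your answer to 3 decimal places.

With a fair step, P(i) = ½P(i−1) + ½P(i+1) with P(0)=0, P(5)=1 has the linear solution P(i) = i/5.
P(3) = 3/5 ≈ 0.600.

0.600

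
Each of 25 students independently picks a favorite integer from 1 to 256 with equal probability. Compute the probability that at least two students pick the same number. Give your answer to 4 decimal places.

It's easier to compute the probability that all 25 are distinct.
P(all distinct) = 256/256 · 255/256 · ··· · 232/256 ≈ 0.2979.
So the probability of at least one match is 1 − 0.2979 = 0.7021.

0.7021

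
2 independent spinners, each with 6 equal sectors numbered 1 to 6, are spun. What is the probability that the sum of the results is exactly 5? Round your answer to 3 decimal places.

There are 6^2 = 36 equally likely outcomes.
The number of ordered 2-tuples from {1,…,6} summing to 5 is 4.
P(sum = 5) = 4/36 = 1/9 ≈ 0.111.

0.111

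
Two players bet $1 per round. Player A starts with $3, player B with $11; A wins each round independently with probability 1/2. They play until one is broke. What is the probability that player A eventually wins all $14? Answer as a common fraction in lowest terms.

With a fair step, P(i) = ½P(i−1) + ½P(i+1) with P(0)=0, P(14)=1 has the linear solution P(i) = i/14.
P(3) = 3/14.

3/14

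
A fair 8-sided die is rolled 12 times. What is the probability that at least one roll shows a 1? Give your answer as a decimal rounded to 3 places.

P(no roll shows a 1) = (7/8)^12 ≈ 0.201.
P(at least one) = 1 − 0.201 = 0.799.

0.799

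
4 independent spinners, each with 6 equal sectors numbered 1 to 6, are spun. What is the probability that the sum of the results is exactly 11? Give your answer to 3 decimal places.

0.080

There are 6^4 = 1296 equally likely outcomes.
The number of ordered 4-tuples from {1,…,6} summing to 11 is 104.
P(sum = 11) = 104/1296 = 13/162 ≈ 0.080.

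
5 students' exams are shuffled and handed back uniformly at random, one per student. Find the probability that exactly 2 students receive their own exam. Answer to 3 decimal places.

Choose which 2 of the 5 are fixed: C(5,2) = 10 ways.
The remaining 3 must have no fixed point: D(3) = 2.
P = 10·2/120 = 1/6 ≈ 0.167.

0.167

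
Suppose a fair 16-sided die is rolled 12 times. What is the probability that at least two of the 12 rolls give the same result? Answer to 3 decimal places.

P(all 12 different) = 16/16 · 15/16 · ··· · 5/16 ≈ 0.003.
P(at least two equal) = 1 − 0.003 = 0.997.

0.997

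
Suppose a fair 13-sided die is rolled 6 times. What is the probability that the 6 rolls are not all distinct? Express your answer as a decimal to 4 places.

P(all 6 different) = 13/13 · 12/13 · ··· · 8/13 ≈ 0.2560.
P(at least two equal) = 1 − 0.2560 = 0.7440.

0.7440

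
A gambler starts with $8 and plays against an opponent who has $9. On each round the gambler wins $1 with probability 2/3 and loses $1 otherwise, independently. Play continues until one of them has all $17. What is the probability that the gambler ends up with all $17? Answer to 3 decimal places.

Let r = q/p = (1/3)/(2/3) = 1/2. The recurrence P(i) = p·P(i+1) + q·P(i−1) with P(0)=0, P(17)=1 gives P(i) = (1 − r^i)/(1 − r^17).
P(8) = (1 − (1/2)^8) / (1 − (1/2)^17) = 130560/131071 ≈ 0.996.

0.996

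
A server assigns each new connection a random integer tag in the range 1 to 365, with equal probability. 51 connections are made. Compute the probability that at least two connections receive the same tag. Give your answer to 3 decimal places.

It's easier to compute the probability that all 51 are distinct.
P(all distinct) = 365/365 · 364/365 · ··· · 315/365 ≈ 0.026.
So the probability of at least one match is 1 − 0.026 = 0.974.

0.974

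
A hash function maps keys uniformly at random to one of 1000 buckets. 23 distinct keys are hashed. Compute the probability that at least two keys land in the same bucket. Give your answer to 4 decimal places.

It's easier to compute the probability that all 23 are distinct.
P(all distinct) = 1000/1000 · 999/1000 · ··· · 978/1000 ≈ 0.7750.
So the probability of at least one match is 1 − 0.7750 = 0.2250.

0.2250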